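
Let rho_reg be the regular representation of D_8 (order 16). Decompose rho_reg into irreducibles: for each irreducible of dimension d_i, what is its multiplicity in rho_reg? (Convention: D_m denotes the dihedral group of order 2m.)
Each irreducible V_i of dimension d_i appears with multiplicity d_i, i.e. rho_reg = (direct sum over all irreducibles V_i) d_i V_i. The irreducible dimensions for D_8 are 1, 1, 1, 1, 2, 2, 2: 4 irreducibles of dimension 1, each with multiplicity 1; 3 irreducibles of dimension 2, each with multiplicity 2. Total dimension 4*1*1 + 3*2*2 = 16 = |G|.

Explanation: General theorem: in the regular representation of a finite group G, each irreducible appears with multiplicity equal to its dimension. Check: dim(rho_reg) = sum d_i^2 = 1 + 1 + 1 + 1 + 4 + 4 + 4 = 16 = |G|.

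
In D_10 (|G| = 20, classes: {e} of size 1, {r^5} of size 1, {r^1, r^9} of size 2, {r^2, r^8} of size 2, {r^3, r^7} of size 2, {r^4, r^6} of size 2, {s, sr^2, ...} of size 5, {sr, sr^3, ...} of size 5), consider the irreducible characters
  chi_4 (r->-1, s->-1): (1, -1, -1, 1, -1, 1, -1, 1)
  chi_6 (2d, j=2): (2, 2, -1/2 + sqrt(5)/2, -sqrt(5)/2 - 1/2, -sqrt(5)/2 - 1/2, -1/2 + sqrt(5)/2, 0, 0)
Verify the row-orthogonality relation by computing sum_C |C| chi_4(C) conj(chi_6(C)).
Sum = 0; so <chi_4, chi_6> = 0 (distinct irreducibles are orthogonal).

Working: Compute term by term over conjugacy classes (|C| * chi_4(C) * conj(chi_6(C))):
  1*(1)*conj(2) + 1*(-1)*conj(2) + 2*(-1)*conj(-1/2 + sqrt(5)/2) + 2*(1)*conj(-sqrt(5)/2 - 1/2) + 2*(-1)*conj(-sqrt(5)/2 - 1/2) + 2*(1)*conj(-1/2 + sqrt(5)/2) + 5*(-1)*conj(0) + 5*(1)*conj(0)
  = (2) + (-2) + (1 - sqrt(5)) + (-sqrt(5) - 1) + (1 + sqrt(5)) + (-1 + sqrt(5)) + (0) + (0)
  = 0.
Dividing by |G| = 20 gives 0/20 = 0, matching the row-orthogonality relation <chi_4, chi_6> = [chi_4 = chi_6].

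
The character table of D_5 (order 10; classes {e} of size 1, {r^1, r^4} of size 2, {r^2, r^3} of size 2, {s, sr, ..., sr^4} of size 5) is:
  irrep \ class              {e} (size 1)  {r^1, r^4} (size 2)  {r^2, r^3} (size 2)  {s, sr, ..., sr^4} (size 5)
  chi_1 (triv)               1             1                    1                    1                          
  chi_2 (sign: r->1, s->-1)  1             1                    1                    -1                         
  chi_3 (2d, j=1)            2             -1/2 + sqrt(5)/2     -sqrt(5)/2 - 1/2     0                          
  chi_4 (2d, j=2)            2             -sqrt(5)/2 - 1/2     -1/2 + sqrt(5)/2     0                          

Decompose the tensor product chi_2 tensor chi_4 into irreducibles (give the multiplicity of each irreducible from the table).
chi_2 tensor chi_4 = chi_4 (all other irreducibles have multiplicity 0).

Explanation: The character of a tensor product is the pointwise product (chi_2 * chi_4)(C) = chi_2(C) * chi_4(C):
  {e}: (1)*(2), {r^1, r^4}: (1)*(-sqrt(5)/2 - 1/2), {r^2, r^3}: (1)*(-1/2 + sqrt(5)/2), {s, sr, ..., sr^4}: (-1)*(0)
so (chi_2 * chi_4) takes values
  {e} -> 2, {r^1, r^4} -> -sqrt(5)/2 - 1/2, {r^2, r^3} -> -1/2 + sqrt(5)/2, {s, sr, ..., sr^4} -> 0.
Now take the inner product of this character with each irreducible chi from the table, <chi_2*chi_4, chi> = (1/10) sum_C |C| (chi_2*chi_4)(C) conj(chi(C)):
  <chi_2*chi_4, chi_1> = (1/10)[1*(2)*conj(1) + 2*(-sqrt(5)/2 - 1/2)*conj(1) + 2*(-1/2 + sqrt(5)/2)*conj(1) + 5*(0)*conj(1)]
      = (1/10)[(2) + (-sqrt(5) - 1) + (-1 + sqrt(5)) + (0)] = 0/10 = 0
  <chi_2*chi_4, chi_2> = (1/10)[1*(2)*conj(1) + 2*(-sqrt(5)/2 - 1/2)*conj(1) + 2*(-1/2 + sqrt(5)/2)*conj(1) + 5*(0)*conj(-1)]
      = (1/10)[(2) + (-sqrt(5) - 1) + (-1 + sqrt(5)) + (0)] = 0/10 = 0
  <chi_2*chi_4, chi_3> = (1/10)[1*(2)*conj(2) + 2*(-sqrt(5)/2 - 1/2)*conj(-1/2 + sqrt(5)/2) + 2*(-1/2 + sqrt(5)/2)*conj(-sqrt(5)/2 - 1/2) + 5*(0)*conj(0)]
      = (1/10)[(4) + (-2) + (-2) + (0)] = 0/10 = 0
  <chi_2*chi_4, chi_4> = (1/10)[1*(2)*conj(2) + 2*(-sqrt(5)/2 - 1/2)*conj(-sqrt(5)/2 - 1/2) + 2*(-1/2 + sqrt(5)/2)*conj(-1/2 + sqrt(5)/2) + 5*(0)*conj(0)]
      = (1/10)[(4) + (sqrt(5) + 3) + (3 - sqrt(5)) + (0)] = 10/10 = 1
Hence the multiplicities are chi_4: 1. Dimension check: dim(chi_2)*dim(chi_4) = 1*2 = 2 and sum (mult * dim) = 1*2 = 2.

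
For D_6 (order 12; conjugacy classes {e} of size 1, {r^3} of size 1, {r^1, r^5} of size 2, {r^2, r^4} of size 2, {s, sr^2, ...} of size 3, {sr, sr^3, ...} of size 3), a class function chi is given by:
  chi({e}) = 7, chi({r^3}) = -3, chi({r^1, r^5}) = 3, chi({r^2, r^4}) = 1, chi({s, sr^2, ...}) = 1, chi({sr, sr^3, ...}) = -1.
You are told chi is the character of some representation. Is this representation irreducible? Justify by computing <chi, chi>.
Not irreducible (reducible): <chi, chi> = 7 > 1.

<chi, chi> = (1/|G|) sum_C |C| * |chi(C)|^2 = (1/12)[1*|7|^2 + 1*|-3|^2 + 2*|3|^2 + 2*|1|^2 + 3*|1|^2 + 3*|-1|^2]
  = (1/12)[(49) + (9) + (18) + (2) + (3) + (3)] = 84/12 = 7.
A character is irreducible iff <chi, chi> = 1, so this representation is reducible.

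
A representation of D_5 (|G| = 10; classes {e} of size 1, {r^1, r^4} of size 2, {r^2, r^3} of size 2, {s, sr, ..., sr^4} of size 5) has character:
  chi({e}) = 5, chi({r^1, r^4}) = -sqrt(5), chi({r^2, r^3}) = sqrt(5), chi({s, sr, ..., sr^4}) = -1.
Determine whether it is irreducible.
Not irreducible (reducible): <chi, chi> = 5 > 1.

<chi, chi> = (1/|G|) sum_C |C| * |chi(C)|^2 = (1/10)[1*|5|^2 + 2*|-sqrt(5)|^2 + 2*|sqrt(5)|^2 + 5*|-1|^2]
  = (1/10)[(25) + (10) + (10) + (5)] = 50/10 = 5.
A character is irreducible iff <chi, chi> = 1, so this representation is reducible.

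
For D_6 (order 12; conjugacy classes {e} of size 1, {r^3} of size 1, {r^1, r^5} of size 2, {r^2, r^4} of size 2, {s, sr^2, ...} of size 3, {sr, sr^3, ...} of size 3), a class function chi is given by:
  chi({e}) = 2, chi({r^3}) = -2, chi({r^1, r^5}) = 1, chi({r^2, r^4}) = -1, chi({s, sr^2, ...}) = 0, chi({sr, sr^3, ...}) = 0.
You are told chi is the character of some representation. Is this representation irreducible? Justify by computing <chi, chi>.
Irreducible: <chi, chi> = 1.

Why: <chi, chi> = (1/|G|) sum_C |C| * |chi(C)|^2 = (1/12)[1*|2|^2 + 1*|-2|^2 + 2*|1|^2 + 2*|-1|^2 + 3*|0|^2 + 3*|0|^2]
  = (1/12)[(4) + (4) + (2) + (2) + (0) + (0)] = 12/12 = 1.
A character is irreducible iff <chi, chi> = 1, so this representation is irreducible.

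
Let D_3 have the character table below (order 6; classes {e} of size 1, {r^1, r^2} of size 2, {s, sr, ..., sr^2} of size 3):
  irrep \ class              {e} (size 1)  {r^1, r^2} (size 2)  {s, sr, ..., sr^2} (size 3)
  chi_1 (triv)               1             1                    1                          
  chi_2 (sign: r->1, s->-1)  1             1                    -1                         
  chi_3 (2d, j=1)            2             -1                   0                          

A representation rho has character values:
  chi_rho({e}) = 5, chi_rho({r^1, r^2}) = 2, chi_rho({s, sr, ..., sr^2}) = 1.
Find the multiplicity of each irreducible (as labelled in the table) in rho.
Multiplicities: chi_1: 2, chi_2: 1, chi_3: 1.

Reasoning: Use <chi_rho, chi> = (1/|G|) sum_C |C| * chi_rho(C) * conj(chi(C)) with |G| = 6 for each irreducible chi in the table:
  <chi_rho, chi_1> = (1/6)[1*(5)*conj(1) + 2*(2)*conj(1) + 3*(1)*conj(1)]
      = (1/6)[(5) + (4) + (3)] = 12/6 = 2
  <chi_rho, chi_2> = (1/6)[1*(5)*conj(1) + 2*(2)*conj(1) + 3*(1)*conj(-1)]
      = (1/6)[(5) + (4) + (-3)] = 6/6 = 1
  <chi_rho, chi_3> = (1/6)[1*(5)*conj(2) + 2*(2)*conj(-1) + 3*(1)*conj(0)]
      = (1/6)[(10) + (-4) + (0)] = 6/6 = 1
Dimension check: dim(rho) = sum (mult * dim) = 2*1 + 1*1 + 1*2 = 5 = chi_rho(e) = 5.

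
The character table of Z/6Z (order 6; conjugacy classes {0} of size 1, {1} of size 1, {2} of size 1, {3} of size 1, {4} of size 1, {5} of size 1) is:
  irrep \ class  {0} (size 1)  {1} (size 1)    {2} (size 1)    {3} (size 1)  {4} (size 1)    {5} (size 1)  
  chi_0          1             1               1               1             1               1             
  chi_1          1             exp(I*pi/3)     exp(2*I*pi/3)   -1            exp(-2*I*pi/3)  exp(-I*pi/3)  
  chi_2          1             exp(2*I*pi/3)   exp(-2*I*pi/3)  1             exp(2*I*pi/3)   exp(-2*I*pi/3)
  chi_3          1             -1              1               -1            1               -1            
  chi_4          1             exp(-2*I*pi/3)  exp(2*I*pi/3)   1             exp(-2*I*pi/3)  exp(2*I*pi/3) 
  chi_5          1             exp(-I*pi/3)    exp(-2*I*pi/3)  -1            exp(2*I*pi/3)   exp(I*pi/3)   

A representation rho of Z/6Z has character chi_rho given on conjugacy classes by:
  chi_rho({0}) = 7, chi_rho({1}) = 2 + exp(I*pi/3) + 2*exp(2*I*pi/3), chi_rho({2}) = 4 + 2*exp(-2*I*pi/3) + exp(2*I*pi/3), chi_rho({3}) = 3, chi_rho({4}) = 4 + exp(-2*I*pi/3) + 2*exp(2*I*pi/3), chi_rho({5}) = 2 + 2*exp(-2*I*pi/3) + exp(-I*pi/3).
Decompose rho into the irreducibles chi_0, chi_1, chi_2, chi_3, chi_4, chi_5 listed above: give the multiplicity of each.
Multiplicities: chi_0: 3, chi_1: 1, chi_2: 2, chi_3: 1, chi_4: 0, chi_5: 0.

Explanation: Use <chi_rho, chi> = (1/|G|) sum_C |C| * chi_rho(C) * conj(chi(C)) with |G| = 6 for each irreducible chi in the table:
  <chi_rho, chi_0> = (1/6)[1*(7)*conj(1) + 1*(2 + exp(I*pi/3) + 2*exp(2*I*pi/3))*conj(1) + 1*(4 + 2*exp(-2*I*pi/3) + exp(2*I*pi/3))*conj(1) + 1*(3)*conj(1) + 1*(4 + exp(-2*I*pi/3) + 2*exp(2*I*pi/3))*conj(1) + 1*(2 + 2*exp(-2*I*pi/3) + exp(-I*pi/3))*conj(1)]
      = (1/6)[(7) + (2 + exp(I*pi/3) + 2*exp(2*I*pi/3)) + (4 + 2*exp(-2*I*pi/3) + exp(2*I*pi/3)) + (3) + (4 + exp(-2*I*pi/3) + 2*exp(2*I*pi/3)) + (2 + 2*exp(-2*I*pi/3) + exp(-I*pi/3))] = 18/6 = 3
  <chi_rho, chi_1> = (1/6)[1*(7)*conj(1) + 1*(2 + exp(I*pi/3) + 2*exp(2*I*pi/3))*conj(exp(I*pi/3)) + 1*(4 + 2*exp(-2*I*pi/3) + exp(2*I*pi/3))*conj(exp(2*I*pi/3)) + 1*(3)*conj(-1) + 1*(4 + exp(-2*I*pi/3) + 2*exp(2*I*pi/3))*conj(exp(-2*I*pi/3)) + 1*(2 + 2*exp(-2*I*pi/3) + exp(-I*pi/3))*conj(exp(-I*pi/3))]
      = (1/6)[(7) + (3) + (1 + 4*exp(-2*I*pi/3) + 2*exp(2*I*pi/3)) + (-3) + (1 + 2*exp(-2*I*pi/3) + 4*exp(2*I*pi/3)) + (3)] = 6/6 = 1
  <chi_rho, chi_2> = (1/6)[1*(7)*conj(1) + 1*(2 + exp(I*pi/3) + 2*exp(2*I*pi/3))*conj(exp(2*I*pi/3)) + 1*(4 + 2*exp(-2*I*pi/3) + exp(2*I*pi/3))*conj(exp(-2*I*pi/3)) + 1*(3)*conj(1) + 1*(4 + exp(-2*I*pi/3) + 2*exp(2*I*pi/3))*conj(exp(2*I*pi/3)) + 1*(2 + 2*exp(-2*I*pi/3) + exp(-I*pi/3))*conj(exp(-2*I*pi/3))]
      = (1/6)[(7) + (2 + 2*exp(-2*I*pi/3) + exp(-I*pi/3)) + (2 + exp(-2*I*pi/3) + 4*exp(2*I*pi/3)) + (3) + (2 + 4*exp(-2*I*pi/3) + exp(2*I*pi/3)) + (2 + exp(I*pi/3) + 2*exp(2*I*pi/3))] = 12/6 = 2
  <chi_rho, chi_3> = (1/6)[1*(7)*conj(1) + 1*(2 + exp(I*pi/3) + 2*exp(2*I*pi/3))*conj(-1) + 1*(4 + 2*exp(-2*I*pi/3) + exp(2*I*pi/3))*conj(1) + 1*(3)*conj(-1) + 1*(4 + exp(-2*I*pi/3) + 2*exp(2*I*pi/3))*conj(1) + 1*(2 + 2*exp(-2*I*pi/3) + exp(-I*pi/3))*conj(-1)]
      = (1/6)[(7) + (-2 - 2*exp(2*I*pi/3) - exp(I*pi/3)) + (4 + 2*exp(-2*I*pi/3) + exp(2*I*pi/3)) + (-3) + (4 + exp(-2*I*pi/3) + 2*exp(2*I*pi/3)) + (-2 - exp(-I*pi/3) - 2*exp(-2*I*pi/3))] = 6/6 = 1
  <chi_rho, chi_4> = (1/6)[1*(7)*conj(1) + 1*(2 + exp(I*pi/3) + 2*exp(2*I*pi/3))*conj(exp(-2*I*pi/3)) + 1*(4 + 2*exp(-2*I*pi/3) + exp(2*I*pi/3))*conj(exp(2*I*pi/3)) + 1*(3)*conj(1) + 1*(4 + exp(-2*I*pi/3) + 2*exp(2*I*pi/3))*conj(exp(-2*I*pi/3)) + 1*(2 + 2*exp(-2*I*pi/3) + exp(-I*pi/3))*conj(exp(2*I*pi/3))]
      = (1/6)[(7) + (-3) + (1 + 4*exp(-2*I*pi/3) + 2*exp(2*I*pi/3)) + (3) + (1 + 2*exp(-2*I*pi/3) + 4*exp(2*I*pi/3)) + (-3)] = 0/6 = 0
  <chi_rho, chi_5> = (1/6)[1*(7)*conj(1) + 1*(2 + exp(I*pi/3) + 2*exp(2*I*pi/3))*conj(exp(-I*pi/3)) + 1*(4 + 2*exp(-2*I*pi/3) + exp(2*I*pi/3))*conj(exp(-2*I*pi/3)) + 1*(3)*conj(-1) + 1*(4 + exp(-2*I*pi/3) + 2*exp(2*I*pi/3))*conj(exp(2*I*pi/3)) + 1*(2 + 2*exp(-2*I*pi/3) + exp(-I*pi/3))*conj(exp(I*pi/3))]
      = (1/6)[(7) + (-2 + exp(2*I*pi/3) + 2*exp(I*pi/3)) + (2 + exp(-2*I*pi/3) + 4*exp(2*I*pi/3)) + (-3) + (2 + 4*exp(-2*I*pi/3) + exp(2*I*pi/3)) + (-2 + 2*exp(-I*pi/3) + exp(-2*I*pi/3))] = 0/6 = 0
(Exp terms are combined using exp(i*s)*conj(exp(i*t)) = exp(i*(s-t)), and sums of them are collapsed using the identity that for every m > 1 the m distinct m-th roots of unity sum to 0, e.g. 1 + exp(2*I*pi/3) + exp(-2*I*pi/3) = 0.)
Dimension check: dim(rho) = sum (mult * dim) = 3*1 + 1*1 + 2*1 + 1*1 + 0*1 + 0*1 = 7 = chi_rho(e) = 7.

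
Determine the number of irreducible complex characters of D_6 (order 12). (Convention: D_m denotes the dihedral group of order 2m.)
6

Derivation: The number of irreducible complex representations of a finite group equals its number of conjugacy classes. D_6 has 6 conjugacy classes (n/2 + 3 for n even), so D_6 (order 12) has exactly 6 irreducible complex representations.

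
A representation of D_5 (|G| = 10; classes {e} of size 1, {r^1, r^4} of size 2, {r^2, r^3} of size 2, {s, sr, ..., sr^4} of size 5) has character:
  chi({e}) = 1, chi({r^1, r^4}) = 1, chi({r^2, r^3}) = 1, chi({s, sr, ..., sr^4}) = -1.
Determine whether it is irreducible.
Irreducible: <chi, chi> = 1.

Details: <chi, chi> = (1/|G|) sum_C |C| * |chi(C)|^2 = (1/10)[1*|1|^2 + 2*|1|^2 + 2*|1|^2 + 5*|-1|^2]
  = (1/10)[(1) + (2) + (2) + (5)] = 10/10 = 1.
A character is irreducible iff <chi, chi> = 1, so this representation is irreducible.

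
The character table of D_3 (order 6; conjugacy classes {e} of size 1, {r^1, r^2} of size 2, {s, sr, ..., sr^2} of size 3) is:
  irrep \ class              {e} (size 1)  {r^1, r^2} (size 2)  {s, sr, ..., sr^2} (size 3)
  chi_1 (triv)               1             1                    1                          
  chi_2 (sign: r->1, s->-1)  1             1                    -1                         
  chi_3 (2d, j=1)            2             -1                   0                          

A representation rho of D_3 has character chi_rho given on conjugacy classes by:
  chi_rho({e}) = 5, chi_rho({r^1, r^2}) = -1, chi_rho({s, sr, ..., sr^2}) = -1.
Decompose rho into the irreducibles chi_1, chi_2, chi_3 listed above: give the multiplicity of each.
Multiplicities: chi_1: 0, chi_2: 1, chi_3: 2.

Derivation: Use <chi_rho, chi> = (1/|G|) sum_C |C| * chi_rho(C) * conj(chi(C)) with |G| = 6 for each irreducible chi in the table:
  <chi_rho, chi_1> = (1/6)[1*(5)*conj(1) + 2*(-1)*conj(1) + 3*(-1)*conj(1)]
      = (1/6)[(5) + (-2) + (-3)] = 0/6 = 0
  <chi_rho, chi_2> = (1/6)[1*(5)*conj(1) + 2*(-1)*conj(1) + 3*(-1)*conj(-1)]
      = (1/6)[(5) + (-2) + (3)] = 6/6 = 1
  <chi_rho, chi_3> = (1/6)[1*(5)*conj(2) + 2*(-1)*conj(-1) + 3*(-1)*conj(0)]
      = (1/6)[(10) + (2) + (0)] = 12/6 = 2
Dimension check: dim(rho) = sum (mult * dim) = 0*1 + 1*1 + 2*2 = 5 = chi_rho(e) = 5.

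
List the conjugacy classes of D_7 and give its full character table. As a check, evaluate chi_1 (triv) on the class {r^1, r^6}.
Conjugacy classes: {e} of size 1, {r^1, r^6} of size 2, {r^2, r^5} of size 2, {r^3, r^4} of size 2, {s, sr, ..., sr^6} of size 7.
Character table:
  irrep \ class              {e} (size 1)  {r^1, r^6} (size 2)  {r^2, r^5} (size 2)  {r^3, r^4} (size 2)  {s, sr, ..., sr^6} (size 7)
  chi_1 (triv)               1             1                    1                    1                    1                          
  chi_2 (sign: r->1, s->-1)  1             1                    1                    1                    -1                         
  chi_3 (2d, j=1)            2             2*cos(2*pi/7)        -2*cos(3*pi/7)       -2*cos(pi/7)         0                          
  chi_4 (2d, j=2)            2             -2*cos(3*pi/7)       -2*cos(pi/7)         2*cos(2*pi/7)        0                          
  chi_5 (2d, j=3)            2             -2*cos(pi/7)         2*cos(2*pi/7)        -2*cos(3*pi/7)       0                          

Spot check: chi_1 (triv) on {r^1, r^6} = 1.

Argument: D_7 has order 2*7 = 14 with 5 conjugacy classes, hence 5 irreducibles. Sum of squared dims 1 + 1 + 4 + 4 + 4 = 14 = |G|. Linear characters come from the abelianisation; the 2-dimensional irreps have character r^k -> 2*cos(2*pi*j*k/7), reflections -> 0.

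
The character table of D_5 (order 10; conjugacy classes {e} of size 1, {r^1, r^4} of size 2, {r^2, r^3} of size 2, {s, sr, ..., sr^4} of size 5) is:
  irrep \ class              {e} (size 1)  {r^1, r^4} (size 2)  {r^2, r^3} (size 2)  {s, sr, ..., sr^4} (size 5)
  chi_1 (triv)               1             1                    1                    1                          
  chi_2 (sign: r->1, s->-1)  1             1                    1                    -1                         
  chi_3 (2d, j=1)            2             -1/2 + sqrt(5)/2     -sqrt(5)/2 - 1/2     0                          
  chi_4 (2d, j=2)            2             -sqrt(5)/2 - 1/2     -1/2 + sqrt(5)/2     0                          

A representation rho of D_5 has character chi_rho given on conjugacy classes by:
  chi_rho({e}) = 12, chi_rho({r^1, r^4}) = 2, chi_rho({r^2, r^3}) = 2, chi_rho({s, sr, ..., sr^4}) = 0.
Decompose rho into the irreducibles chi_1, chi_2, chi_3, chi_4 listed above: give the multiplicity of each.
Multiplicities: chi_1: 2, chi_2: 2, chi_3: 2, chi_4: 2.

Argument: Use <chi_rho, chi> = (1/|G|) sum_C |C| * chi_rho(C) * conj(chi(C)) with |G| = 10 for each irreducible chi in the table:
  <chi_rho, chi_1> = (1/10)[1*(12)*conj(1) + 2*(2)*conj(1) + 2*(2)*conj(1) + 5*(0)*conj(1)]
      = (1/10)[(12) + (4) + (4) + (0)] = 20/10 = 2
  <chi_rho, chi_2> = (1/10)[1*(12)*conj(1) + 2*(2)*conj(1) + 2*(2)*conj(1) + 5*(0)*conj(-1)]
      = (1/10)[(12) + (4) + (4) + (0)] = 20/10 = 2
  <chi_rho, chi_3> = (1/10)[1*(12)*conj(2) + 2*(2)*conj(-1/2 + sqrt(5)/2) + 2*(2)*conj(-sqrt(5)/2 - 1/2) + 5*(0)*conj(0)]
      = (1/10)[(24) + (-2 + 2*sqrt(5)) + (-2*sqrt(5) - 2) + (0)] = 20/10 = 2
  <chi_rho, chi_4> = (1/10)[1*(12)*conj(2) + 2*(2)*conj(-sqrt(5)/2 - 1/2) + 2*(2)*conj(-1/2 + sqrt(5)/2) + 5*(0)*conj(0)]
      = (1/10)[(24) + (-2*sqrt(5) - 2) + (-2 + 2*sqrt(5)) + (0)] = 20/10 = 2
Dimension check: dim(rho) = sum (mult * dim) = 2*1 + 2*1 + 2*2 + 2*2 = 12 = chi_rho(e) = 12.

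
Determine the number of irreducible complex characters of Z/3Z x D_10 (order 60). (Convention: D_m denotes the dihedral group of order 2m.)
24

Proof sketch: The number of irreducible complex representations of a finite group equals its number of conjugacy classes. For a direct product, #classes(G x H) = #classes(G) * #classes(H). Z/3Z has 3 classes (abelian), D_10 has 8 classes, so 3 * 8 = 24, so Z/3Z x D_10 (order 60) has exactly 24 irreducible complex representations.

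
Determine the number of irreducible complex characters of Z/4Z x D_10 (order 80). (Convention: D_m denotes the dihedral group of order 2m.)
32

Working: The number of irreducible complex representations of a finite group equals its number of conjugacy classes. For a direct product, #classes(G x H) = #classes(G) * #classes(H). Z/4Z has 4 classes (abelian), D_10 has 8 classes, so 4 * 8 = 32, so Z/4Z x D_10 (order 80) has exactly 32 irreducible complex representations.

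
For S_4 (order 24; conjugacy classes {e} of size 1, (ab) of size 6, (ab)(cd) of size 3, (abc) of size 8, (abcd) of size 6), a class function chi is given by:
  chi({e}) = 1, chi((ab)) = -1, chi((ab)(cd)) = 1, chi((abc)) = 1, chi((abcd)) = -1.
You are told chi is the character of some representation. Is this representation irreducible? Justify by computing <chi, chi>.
Irreducible: <chi, chi> = 1.

Derivation: <chi, chi> = (1/|G|) sum_C |C| * |chi(C)|^2 = (1/24)[1*|1|^2 + 6*|-1|^2 + 3*|1|^2 + 8*|1|^2 + 6*|-1|^2]
  = (1/24)[(1) + (6) + (3) + (8) + (6)] = 24/24 = 1.
A character is irreducible iff <chi, chi> = 1, so this representation is irreducible.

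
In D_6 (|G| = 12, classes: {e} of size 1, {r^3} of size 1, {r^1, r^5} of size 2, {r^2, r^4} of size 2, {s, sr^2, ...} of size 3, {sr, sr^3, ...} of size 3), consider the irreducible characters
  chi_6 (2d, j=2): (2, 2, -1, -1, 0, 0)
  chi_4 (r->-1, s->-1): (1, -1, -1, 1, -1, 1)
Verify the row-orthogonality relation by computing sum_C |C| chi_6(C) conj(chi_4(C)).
Sum = 0; so <chi_6, chi_4> = 0 (distinct irreducibles are orthogonal).

Working: Compute term by term over conjugacy classes (|C| * chi_6(C) * conj(chi_4(C))):
  1*(2)*conj(1) + 1*(2)*conj(-1) + 2*(-1)*conj(-1) + 2*(-1)*conj(1) + 3*(0)*conj(-1) + 3*(0)*conj(1)
  = (2) + (-2) + (2) + (-2) + (0) + (0)
  = 0.
Dividing by |G| = 12 gives 0/12 = 0, matching the row-orthogonality relation <chi_6, chi_4> = [chi_6 = chi_4].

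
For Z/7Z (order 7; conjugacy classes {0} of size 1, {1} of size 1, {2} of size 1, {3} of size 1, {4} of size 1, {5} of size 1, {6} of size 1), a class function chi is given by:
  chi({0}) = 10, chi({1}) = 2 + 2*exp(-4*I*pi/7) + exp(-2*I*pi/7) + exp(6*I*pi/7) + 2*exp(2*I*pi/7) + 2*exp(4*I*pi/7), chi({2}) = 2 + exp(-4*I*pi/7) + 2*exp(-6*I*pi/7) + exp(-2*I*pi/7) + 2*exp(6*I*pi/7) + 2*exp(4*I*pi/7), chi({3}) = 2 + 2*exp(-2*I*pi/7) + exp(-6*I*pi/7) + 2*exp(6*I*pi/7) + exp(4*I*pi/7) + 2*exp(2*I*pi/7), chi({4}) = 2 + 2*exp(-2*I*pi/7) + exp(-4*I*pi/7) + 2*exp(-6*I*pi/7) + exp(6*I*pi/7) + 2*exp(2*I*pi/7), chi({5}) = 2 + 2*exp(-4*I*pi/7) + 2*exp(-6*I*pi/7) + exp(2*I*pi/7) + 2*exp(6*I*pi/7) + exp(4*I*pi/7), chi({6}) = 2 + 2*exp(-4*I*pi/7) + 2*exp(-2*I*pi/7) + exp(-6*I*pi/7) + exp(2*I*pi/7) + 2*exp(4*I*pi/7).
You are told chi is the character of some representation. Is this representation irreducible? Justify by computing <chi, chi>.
Not irreducible (reducible): <chi, chi> = 18 > 1.

Solution. <chi, chi> = (1/|G|) sum_C |C| * |chi(C)|^2 = (1/7)[1*|10|^2 + 1*|2 + 2*exp(-4*I*pi/7) + exp(-2*I*pi/7) + exp(6*I*pi/7) + 2*exp(2*I*pi/7) + 2*exp(4*I*pi/7)|^2 + 1*|2 + exp(-4*I*pi/7) + 2*exp(-6*I*pi/7) + exp(-2*I*pi/7) + 2*exp(6*I*pi/7) + 2*exp(4*I*pi/7)|^2 + 1*|2 + 2*exp(-2*I*pi/7) + exp(-6*I*pi/7) + 2*exp(6*I*pi/7) + exp(4*I*pi/7) + 2*exp(2*I*pi/7)|^2 + 1*|2 + 2*exp(-2*I*pi/7) + exp(-4*I*pi/7) + 2*exp(-6*I*pi/7) + exp(6*I*pi/7) + 2*exp(2*I*pi/7)|^2 + 1*|2 + 2*exp(-4*I*pi/7) + 2*exp(-6*I*pi/7) + exp(2*I*pi/7) + 2*exp(6*I*pi/7) + exp(4*I*pi/7)|^2 + 1*|2 + 2*exp(-4*I*pi/7) + 2*exp(-2*I*pi/7) + exp(-6*I*pi/7) + exp(2*I*pi/7) + 2*exp(4*I*pi/7)|^2]
  = (1/7)[(100) + (18 + 14*exp(-4*I*pi/7) + 14*exp(-2*I*pi/7) + 13*exp(-6*I*pi/7) + 13*exp(6*I*pi/7) + 14*exp(2*I*pi/7) + 14*exp(4*I*pi/7)) + (18 + 14*exp(-4*I*pi/7) + 13*exp(-2*I*pi/7) + 14*exp(-6*I*pi/7) + 14*exp(6*I*pi/7) + 13*exp(2*I*pi/7) + 14*exp(4*I*pi/7)) + (18 + 13*exp(-4*I*pi/7) + 14*exp(-2*I*pi/7) + 14*exp(-6*I*pi/7) + 14*exp(6*I*pi/7) + 14*exp(2*I*pi/7) + 13*exp(4*I*pi/7)) + (18 + 13*exp(-4*I*pi/7) + 14*exp(-2*I*pi/7) + 14*exp(-6*I*pi/7) + 14*exp(6*I*pi/7) + 14*exp(2*I*pi/7) + 13*exp(4*I*pi/7)) + (18 + 14*exp(-4*I*pi/7) + 13*exp(-2*I*pi/7) + 14*exp(-6*I*pi/7) + 14*exp(6*I*pi/7) + 13*exp(2*I*pi/7) + 14*exp(4*I*pi/7)) + (18 + 14*exp(-4*I*pi/7) + 14*exp(-2*I*pi/7) + 13*exp(-6*I*pi/7) + 13*exp(6*I*pi/7) + 14*exp(2*I*pi/7) + 14*exp(4*I*pi/7))] = 126/7 = 18.
(Exp terms are combined using exp(i*s)*conj(exp(i*t)) = exp(i*(s-t)), and sums of them are collapsed using the identity that for every m > 1 the m distinct m-th roots of unity sum to 0, e.g. 1 + exp(2*I*pi/3) + exp(-2*I*pi/3) = 0.)
A character is irreducible iff <chi, chi> = 1, so this representation is reducible.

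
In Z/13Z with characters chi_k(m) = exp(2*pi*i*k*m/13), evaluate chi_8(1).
chi_8(1) = zeta_13^8 = exp(-10*I*pi/13)

chi_8(1) = zeta_13^(8*1) = zeta_13^8. Since zeta_13^13 = 1, this equals zeta_13^8 = exp(2*pi*i*8/13) = exp(-10*I*pi/13).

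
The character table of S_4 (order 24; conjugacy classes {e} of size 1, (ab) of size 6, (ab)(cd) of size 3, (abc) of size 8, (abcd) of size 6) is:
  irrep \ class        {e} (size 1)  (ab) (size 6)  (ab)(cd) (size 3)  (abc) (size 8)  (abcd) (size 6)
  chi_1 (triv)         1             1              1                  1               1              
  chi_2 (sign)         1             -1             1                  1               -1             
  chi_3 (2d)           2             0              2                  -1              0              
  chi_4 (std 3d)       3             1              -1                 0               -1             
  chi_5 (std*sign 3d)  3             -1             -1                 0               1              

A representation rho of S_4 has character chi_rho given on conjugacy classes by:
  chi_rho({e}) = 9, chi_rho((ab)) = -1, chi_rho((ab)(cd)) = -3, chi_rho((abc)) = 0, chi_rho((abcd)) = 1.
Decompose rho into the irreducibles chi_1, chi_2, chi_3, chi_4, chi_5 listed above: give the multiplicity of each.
Multiplicities: chi_1: 0, chi_2: 0, chi_3: 0, chi_4: 1, chi_5: 2.

Reasoning: Use <chi_rho, chi> = (1/|G|) sum_C |C| * chi_rho(C) * conj(chi(C)) with |G| = 24 for each irreducible chi in the table:
  <chi_rho, chi_1> = (1/24)[1*(9)*conj(1) + 6*(-1)*conj(1) + 3*(-3)*conj(1) + 8*(0)*conj(1) + 6*(1)*conj(1)]
      = (1/24)[(9) + (-6) + (-9) + (0) + (6)] = 0/24 = 0
  <chi_rho, chi_2> = (1/24)[1*(9)*conj(1) + 6*(-1)*conj(-1) + 3*(-3)*conj(1) + 8*(0)*conj(1) + 6*(1)*conj(-1)]
      = (1/24)[(9) + (6) + (-9) + (0) + (-6)] = 0/24 = 0
  <chi_rho, chi_3> = (1/24)[1*(9)*conj(2) + 6*(-1)*conj(0) + 3*(-3)*conj(2) + 8*(0)*conj(-1) + 6*(1)*conj(0)]
      = (1/24)[(18) + (0) + (-18) + (0) + (0)] = 0/24 = 0
  <chi_rho, chi_4> = (1/24)[1*(9)*conj(3) + 6*(-1)*conj(1) + 3*(-3)*conj(-1) + 8*(0)*conj(0) + 6*(1)*conj(-1)]
      = (1/24)[(27) + (-6) + (9) + (0) + (-6)] = 24/24 = 1
  <chi_rho, chi_5> = (1/24)[1*(9)*conj(3) + 6*(-1)*conj(-1) + 3*(-3)*conj(-1) + 8*(0)*conj(0) + 6*(1)*conj(1)]
      = (1/24)[(27) + (6) + (9) + (0) + (6)] = 48/24 = 2
Dimension check: dim(rho) = sum (mult * dim) = 0*1 + 0*1 + 0*2 + 1*3 + 2*3 = 9 = chi_rho(e) = 9.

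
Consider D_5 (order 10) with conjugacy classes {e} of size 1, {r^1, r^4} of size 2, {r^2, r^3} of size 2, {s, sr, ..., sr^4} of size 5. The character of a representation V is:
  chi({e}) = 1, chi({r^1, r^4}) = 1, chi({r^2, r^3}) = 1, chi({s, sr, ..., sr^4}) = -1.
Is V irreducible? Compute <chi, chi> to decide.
Irreducible: <chi, chi> = 1.

Derivation: <chi, chi> = (1/|G|) sum_C |C| * |chi(C)|^2 = (1/10)[1*|1|^2 + 2*|1|^2 + 2*|1|^2 + 5*|-1|^2]
  = (1/10)[(1) + (2) + (2) + (5)] = 10/10 = 1.
A character is irreducible iff <chi, chi> = 1, so this representation is irreducible.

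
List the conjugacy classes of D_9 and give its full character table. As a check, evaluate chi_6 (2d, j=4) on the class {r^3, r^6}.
Conjugacy classes: {e} of size 1, {r^1, r^8} of size 2, {r^2, r^7} of size 2, {r^3, r^6} of size 2, {r^4, r^5} of size 2, {s, sr, ..., sr^8} of size 9.
Character table:
  irrep \ class              {e} (size 1)  {r^1, r^8} (size 2)  {r^2, r^7} (size 2)  {r^3, r^6} (size 2)  {r^4, r^5} (size 2)  {s, sr, ..., sr^8} (size 9)
  chi_1 (triv)               1             1                    1                    1                    1                    1                          
  chi_2 (sign: r->1, s->-1)  1             1                    1                    1                    1                    -1                         
  chi_3 (2d, j=1)            2             2*cos(2*pi/9)        2*cos(4*pi/9)        -1                   -2*cos(pi/9)         0                          
  chi_4 (2d, j=2)            2             2*cos(4*pi/9)        -2*cos(pi/9)         -1                   2*cos(2*pi/9)        0                          
  chi_5 (2d, j=3)            2             -1                   -1                   2                    -1                   0                          
  chi_6 (2d, j=4)            2             -2*cos(pi/9)         2*cos(2*pi/9)        -1                   2*cos(4*pi/9)        0                          

Spot check: chi_6 (2d, j=4) on {r^3, r^6} = -1.

Details: D_9 has order 2*9 = 18 with 6 conjugacy classes, hence 6 irreducibles. Sum of squared dims 1 + 1 + 4 + 4 + 4 + 4 = 18 = |G|. Linear characters come from the abelianisation; the 2-dimensional irreps have character r^k -> 2*cos(2*pi*j*k/9), reflections -> 0.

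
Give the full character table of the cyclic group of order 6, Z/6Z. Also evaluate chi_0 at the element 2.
Character table of Z/6Z (irreps indexed chi_0,...,chi_5 with chi_k(m) = zeta_6^(k*m), zeta_6 = exp(2*pi*i/6)):
  irrep \ class  {0} (size 1)  {1} (size 1)    {2} (size 1)    {3} (size 1)  {4} (size 1)    {5} (size 1)  
  chi_0          1             1               1               1             1               1             
  chi_1          1             exp(I*pi/3)     exp(2*I*pi/3)   -1            exp(-2*I*pi/3)  exp(-I*pi/3)  
  chi_2          1             exp(2*I*pi/3)   exp(-2*I*pi/3)  1             exp(2*I*pi/3)   exp(-2*I*pi/3)
  chi_3          1             -1              1               -1            1               -1            
  chi_4          1             exp(-2*I*pi/3)  exp(2*I*pi/3)   1             exp(-2*I*pi/3)  exp(2*I*pi/3) 
  chi_5          1             exp(-I*pi/3)    exp(-2*I*pi/3)  -1            exp(2*I*pi/3)   exp(I*pi/3)   

Spot check: chi_0(2) = zeta_6^(0*2) = zeta_6^0 = 1.

Working: Z/6Z is abelian, so all 6 irreducible complex representations are 1-dimensional. They are given by chi_k(m) = zeta_6^(k*m) for k = 0,...,5. Row orthogonality: sum_m chi_k(m) conj(chi_l(m)) = 6 * [k = l].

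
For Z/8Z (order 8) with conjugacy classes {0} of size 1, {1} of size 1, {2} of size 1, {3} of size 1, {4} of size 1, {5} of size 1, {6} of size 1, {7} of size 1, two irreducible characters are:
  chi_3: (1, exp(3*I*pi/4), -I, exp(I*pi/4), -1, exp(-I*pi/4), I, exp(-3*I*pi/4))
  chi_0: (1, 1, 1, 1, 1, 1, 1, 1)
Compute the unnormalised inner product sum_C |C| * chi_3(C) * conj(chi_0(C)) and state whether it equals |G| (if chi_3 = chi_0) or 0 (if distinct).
Sum = 0; so <chi_3, chi_0> = 0 (distinct irreducibles are orthogonal).

Derivation: Compute term by term over conjugacy classes (|C| * chi_3(C) * conj(chi_0(C))):
  1*(1)*conj(1) + 1*(exp(3*I*pi/4))*conj(1) + 1*(-I)*conj(1) + 1*(exp(I*pi/4))*conj(1) + 1*(-1)*conj(1) + 1*(exp(-I*pi/4))*conj(1) + 1*(I)*conj(1) + 1*(exp(-3*I*pi/4))*conj(1)
  = (1) + (exp(3*I*pi/4)) + (-I) + (exp(I*pi/4)) + (-1) + (exp(-I*pi/4)) + (I) + (exp(-3*I*pi/4))
  = 0.
(Exp terms are combined using exp(i*s)*conj(exp(i*t)) = exp(i*(s-t)), and sums of them are collapsed using the identity that for every m > 1 the m distinct m-th roots of unity sum to 0, e.g. 1 + exp(2*I*pi/3) + exp(-2*I*pi/3) = 0.)
Dividing by |G| = 8 gives 0/8 = 0, matching the row-orthogonality relation <chi_3, chi_0> = [chi_3 = chi_0].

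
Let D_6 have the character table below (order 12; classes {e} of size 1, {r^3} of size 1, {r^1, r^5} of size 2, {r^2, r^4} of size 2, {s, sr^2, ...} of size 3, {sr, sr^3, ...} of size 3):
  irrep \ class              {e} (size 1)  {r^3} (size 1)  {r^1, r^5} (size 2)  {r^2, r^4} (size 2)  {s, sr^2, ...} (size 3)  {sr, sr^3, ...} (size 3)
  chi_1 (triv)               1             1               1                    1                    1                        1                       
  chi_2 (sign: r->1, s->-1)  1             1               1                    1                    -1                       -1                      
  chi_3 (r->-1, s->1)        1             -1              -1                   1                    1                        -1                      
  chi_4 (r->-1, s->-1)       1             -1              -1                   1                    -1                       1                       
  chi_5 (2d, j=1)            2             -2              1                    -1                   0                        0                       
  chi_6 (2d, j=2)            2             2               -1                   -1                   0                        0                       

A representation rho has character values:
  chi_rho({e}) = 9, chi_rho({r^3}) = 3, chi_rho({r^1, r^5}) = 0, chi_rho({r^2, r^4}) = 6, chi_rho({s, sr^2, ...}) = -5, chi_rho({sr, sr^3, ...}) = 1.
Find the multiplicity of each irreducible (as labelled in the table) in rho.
Multiplicities: chi_1: 1, chi_2: 3, chi_3: 0, chi_4: 3, chi_5: 0, chi_6: 1.

Derivation: Use <chi_rho, chi> = (1/|G|) sum_C |C| * chi_rho(C) * conj(chi(C)) with |G| = 12 for each irreducible chi in the table:
  <chi_rho, chi_1> = (1/12)[1*(9)*conj(1) + 1*(3)*conj(1) + 2*(0)*conj(1) + 2*(6)*conj(1) + 3*(-5)*conj(1) + 3*(1)*conj(1)]
      = (1/12)[(9) + (3) + (0) + (12) + (-15) + (3)] = 12/12 = 1
  <chi_rho, chi_2> = (1/12)[1*(9)*conj(1) + 1*(3)*conj(1) + 2*(0)*conj(1) + 2*(6)*conj(1) + 3*(-5)*conj(-1) + 3*(1)*conj(-1)]
      = (1/12)[(9) + (3) + (0) + (12) + (15) + (-3)] = 36/12 = 3
  <chi_rho, chi_3> = (1/12)[1*(9)*conj(1) + 1*(3)*conj(-1) + 2*(0)*conj(-1) + 2*(6)*conj(1) + 3*(-5)*conj(1) + 3*(1)*conj(-1)]
      = (1/12)[(9) + (-3) + (0) + (12) + (-15) + (-3)] = 0/12 = 0
  <chi_rho, chi_4> = (1/12)[1*(9)*conj(1) + 1*(3)*conj(-1) + 2*(0)*conj(-1) + 2*(6)*conj(1) + 3*(-5)*conj(-1) + 3*(1)*conj(1)]
      = (1/12)[(9) + (-3) + (0) + (12) + (15) + (3)] = 36/12 = 3
  <chi_rho, chi_5> = (1/12)[1*(9)*conj(2) + 1*(3)*conj(-2) + 2*(0)*conj(1) + 2*(6)*conj(-1) + 3*(-5)*conj(0) + 3*(1)*conj(0)]
      = (1/12)[(18) + (-6) + (0) + (-12) + (0) + (0)] = 0/12 = 0
  <chi_rho, chi_6> = (1/12)[1*(9)*conj(2) + 1*(3)*conj(2) + 2*(0)*conj(-1) + 2*(6)*conj(-1) + 3*(-5)*conj(0) + 3*(1)*conj(0)]
      = (1/12)[(18) + (6) + (0) + (-12) + (0) + (0)] = 12/12 = 1
Dimension check: dim(rho) = sum (mult * dim) = 1*1 + 3*1 + 0*1 + 3*1 + 0*2 + 1*2 = 9 = chi_rho(e) = 9.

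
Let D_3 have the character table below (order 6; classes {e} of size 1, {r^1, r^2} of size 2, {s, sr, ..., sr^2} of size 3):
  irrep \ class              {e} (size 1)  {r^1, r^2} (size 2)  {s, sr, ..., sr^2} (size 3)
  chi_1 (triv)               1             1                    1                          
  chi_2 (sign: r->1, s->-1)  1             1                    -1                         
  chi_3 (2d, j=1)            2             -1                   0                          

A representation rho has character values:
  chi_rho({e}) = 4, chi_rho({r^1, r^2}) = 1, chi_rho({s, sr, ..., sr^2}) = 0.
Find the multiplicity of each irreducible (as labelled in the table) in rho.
Multiplicities: chi_1: 1, chi_2: 1, chi_3: 1.

Why: Use <chi_rho, chi> = (1/|G|) sum_C |C| * chi_rho(C) * conj(chi(C)) with |G| = 6 for each irreducible chi in the table:
  <chi_rho, chi_1> = (1/6)[1*(4)*conj(1) + 2*(1)*conj(1) + 3*(0)*conj(1)]
      = (1/6)[(4) + (2) + (0)] = 6/6 = 1
  <chi_rho, chi_2> = (1/6)[1*(4)*conj(1) + 2*(1)*conj(1) + 3*(0)*conj(-1)]
      = (1/6)[(4) + (2) + (0)] = 6/6 = 1
  <chi_rho, chi_3> = (1/6)[1*(4)*conj(2) + 2*(1)*conj(-1) + 3*(0)*conj(0)]
      = (1/6)[(8) + (-2) + (0)] = 6/6 = 1
Dimension check: dim(rho) = sum (mult * dim) = 1*1 + 1*1 + 1*2 = 4 = chi_rho(e) = 4.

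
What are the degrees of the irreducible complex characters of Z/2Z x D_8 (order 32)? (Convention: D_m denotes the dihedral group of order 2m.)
Dimensions: 1, 1, 1, 1, 1, 1, 1, 1, 2, 2, 2, 2, 2, 2

Why: There are 14 irreducibles (= number of conjugacy classes). Their dimensions d_i satisfy sum d_i^2 = |G| = 32: 1 + 1 + 1 + 1 + 1 + 1 + 1 + 1 + 4 + 4 + 4 + 4 + 4 + 4 = 32. (For the product with Z/2Z: each of the 2 1-dim characters of Z/2Z tensors with each irrep of D_8, giving 2 copies of each D_8-dimension.)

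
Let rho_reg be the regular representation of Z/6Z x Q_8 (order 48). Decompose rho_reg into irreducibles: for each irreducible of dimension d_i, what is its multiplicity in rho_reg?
Each irreducible V_i of dimension d_i appears with multiplicity d_i, i.e. rho_reg = (direct sum over all irreducibles V_i) d_i V_i. The irreducible dimensions for Z/6Z x Q_8 are 1, 1, 1, 1, 1, 1, 1, 1, 1, 1, 1, 1, 1, 1, 1, 1, 1, 1, 1, 1, 1, 1, 1, 1, 2, 2, 2, 2, 2, 2: 24 irreducibles of dimension 1, each with multiplicity 1; 6 irreducibles of dimension 2, each with multiplicity 2. Total dimension 24*1*1 + 6*2*2 = 48 = |G|.

Working: General theorem: in the regular representation of a finite group G, each irreducible appears with multiplicity equal to its dimension. Check: dim(rho_reg) = sum d_i^2 = 1 + 1 + 1 + 1 + 1 + 1 + 1 + 1 + 1 + 1 + 1 + 1 + 1 + 1 + 1 + 1 + 1 + 1 + 1 + 1 + 1 + 1 + 1 + 1 + 4 + 4 + 4 + 4 + 4 + 4 = 48 = |G|.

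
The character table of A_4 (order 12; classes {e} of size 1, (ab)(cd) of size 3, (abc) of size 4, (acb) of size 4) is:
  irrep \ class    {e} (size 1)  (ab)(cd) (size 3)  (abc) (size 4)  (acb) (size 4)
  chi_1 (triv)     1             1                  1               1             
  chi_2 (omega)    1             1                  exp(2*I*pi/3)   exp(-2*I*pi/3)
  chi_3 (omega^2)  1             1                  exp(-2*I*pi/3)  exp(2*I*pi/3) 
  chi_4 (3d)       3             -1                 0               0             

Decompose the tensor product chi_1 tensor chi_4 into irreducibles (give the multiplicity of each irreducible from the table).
chi_1 tensor chi_4 = chi_4 (all other irreducibles have multiplicity 0).

Details: The character of a tensor product is the pointwise product (chi_1 * chi_4)(C) = chi_1(C) * chi_4(C):
  {e}: (1)*(3), (ab)(cd): (1)*(-1), (abc): (1)*(0), (acb): (1)*(0)
so (chi_1 * chi_4) takes values
  {e} -> 3, (ab)(cd) -> -1, (abc) -> 0, (acb) -> 0.
Now take the inner product of this character with each irreducible chi from the table, <chi_1*chi_4, chi> = (1/12) sum_C |C| (chi_1*chi_4)(C) conj(chi(C)):
  <chi_1*chi_4, chi_1> = (1/12)[1*(3)*conj(1) + 3*(-1)*conj(1) + 4*(0)*conj(1) + 4*(0)*conj(1)]
      = (1/12)[(3) + (-3) + (0) + (0)] = 0/12 = 0
  <chi_1*chi_4, chi_2> = (1/12)[1*(3)*conj(1) + 3*(-1)*conj(1) + 4*(0)*conj(exp(2*I*pi/3)) + 4*(0)*conj(exp(-2*I*pi/3))]
      = (1/12)[(3) + (-3) + (0) + (0)] = 0/12 = 0
  <chi_1*chi_4, chi_3> = (1/12)[1*(3)*conj(1) + 3*(-1)*conj(1) + 4*(0)*conj(exp(-2*I*pi/3)) + 4*(0)*conj(exp(2*I*pi/3))]
      = (1/12)[(3) + (-3) + (0) + (0)] = 0/12 = 0
  <chi_1*chi_4, chi_4> = (1/12)[1*(3)*conj(3) + 3*(-1)*conj(-1) + 4*(0)*conj(0) + 4*(0)*conj(0)]
      = (1/12)[(9) + (3) + (0) + (0)] = 12/12 = 1
(Exp terms are combined using exp(i*s)*conj(exp(i*t)) = exp(i*(s-t)), and sums of them are collapsed using the identity that for every m > 1 the m distinct m-th roots of unity sum to 0, e.g. 1 + exp(2*I*pi/3) + exp(-2*I*pi/3) = 0.)
Hence the multiplicities are chi_4: 1. Dimension check: dim(chi_1)*dim(chi_4) = 1*3 = 3 and sum (mult * dim) = 1*3 = 3.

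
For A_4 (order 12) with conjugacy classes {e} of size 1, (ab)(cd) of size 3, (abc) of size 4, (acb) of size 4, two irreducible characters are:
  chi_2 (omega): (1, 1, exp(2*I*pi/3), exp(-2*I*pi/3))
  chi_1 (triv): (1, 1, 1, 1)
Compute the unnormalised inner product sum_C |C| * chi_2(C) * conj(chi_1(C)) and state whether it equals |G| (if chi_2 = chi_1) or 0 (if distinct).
Sum = 0; so <chi_2, chi_1> = 0 (distinct irreducibles are orthogonal).

Reasoning: Compute term by term over conjugacy classes (|C| * chi_2(C) * conj(chi_1(C))):
  1*(1)*conj(1) + 3*(1)*conj(1) + 4*(exp(2*I*pi/3))*conj(1) + 4*(exp(-2*I*pi/3))*conj(1)
  = (1) + (3) + (4*exp(2*I*pi/3)) + (4*exp(-2*I*pi/3))
  = 0.
(Exp terms are combined using exp(i*s)*conj(exp(i*t)) = exp(i*(s-t)), and sums of them are collapsed using the identity that for every m > 1 the m distinct m-th roots of unity sum to 0, e.g. 1 + exp(2*I*pi/3) + exp(-2*I*pi/3) = 0.)
Dividing by |G| = 12 gives 0/12 = 0, matching the row-orthogonality relation <chi_2, chi_1> = [chi_2 = chi_1].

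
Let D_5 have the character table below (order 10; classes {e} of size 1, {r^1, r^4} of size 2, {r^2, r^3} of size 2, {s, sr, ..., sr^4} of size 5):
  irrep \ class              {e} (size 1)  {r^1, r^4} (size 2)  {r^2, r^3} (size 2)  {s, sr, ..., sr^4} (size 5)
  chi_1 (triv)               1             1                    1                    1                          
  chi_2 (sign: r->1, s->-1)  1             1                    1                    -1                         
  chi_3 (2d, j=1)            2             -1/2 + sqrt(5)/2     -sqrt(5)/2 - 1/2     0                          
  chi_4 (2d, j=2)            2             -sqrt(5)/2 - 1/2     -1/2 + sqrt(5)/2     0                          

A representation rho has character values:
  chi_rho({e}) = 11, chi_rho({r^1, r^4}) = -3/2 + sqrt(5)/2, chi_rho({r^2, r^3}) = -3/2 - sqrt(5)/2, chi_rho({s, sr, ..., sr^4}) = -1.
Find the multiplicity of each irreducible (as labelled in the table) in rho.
Multiplicities: chi_1: 0, chi_2: 1, chi_3: 3, chi_4: 2.

Derivation: Use <chi_rho, chi> = (1/|G|) sum_C |C| * chi_rho(C) * conj(chi(C)) with |G| = 10 for each irreducible chi in the table:
  <chi_rho, chi_1> = (1/10)[1*(11)*conj(1) + 2*(-3/2 + sqrt(5)/2)*conj(1) + 2*(-3/2 - sqrt(5)/2)*conj(1) + 5*(-1)*conj(1)]
      = (1/10)[(11) + (-3 + sqrt(5)) + (-3 - sqrt(5)) + (-5)] = 0/10 = 0
  <chi_rho, chi_2> = (1/10)[1*(11)*conj(1) + 2*(-3/2 + sqrt(5)/2)*conj(1) + 2*(-3/2 - sqrt(5)/2)*conj(1) + 5*(-1)*conj(-1)]
      = (1/10)[(11) + (-3 + sqrt(5)) + (-3 - sqrt(5)) + (5)] = 10/10 = 1
  <chi_rho, chi_3> = (1/10)[1*(11)*conj(2) + 2*(-3/2 + sqrt(5)/2)*conj(-1/2 + sqrt(5)/2) + 2*(-3/2 - sqrt(5)/2)*conj(-sqrt(5)/2 - 1/2) + 5*(-1)*conj(0)]
      = (1/10)[(22) + (4 - 2*sqrt(5)) + (4 + 2*sqrt(5)) + (0)] = 30/10 = 3
  <chi_rho, chi_4> = (1/10)[1*(11)*conj(2) + 2*(-3/2 + sqrt(5)/2)*conj(-sqrt(5)/2 - 1/2) + 2*(-3/2 - sqrt(5)/2)*conj(-1/2 + sqrt(5)/2) + 5*(-1)*conj(0)]
      = (1/10)[(22) + (-1 + sqrt(5)) + (-sqrt(5) - 1) + (0)] = 20/10 = 2
Dimension check: dim(rho) = sum (mult * dim) = 0*1 + 1*1 + 3*2 + 2*2 = 11 = chi_rho(e) = 11.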